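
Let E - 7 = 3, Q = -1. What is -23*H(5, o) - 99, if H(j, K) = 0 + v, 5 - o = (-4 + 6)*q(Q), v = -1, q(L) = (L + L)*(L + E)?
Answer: -76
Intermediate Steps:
E = 10 (E = 7 + 3 = 10)
q(L) = 2*L*(10 + L) (q(L) = (L + L)*(L + 10) = (2*L)*(10 + L) = 2*L*(10 + L))
o = 41 (o = 5 - (-4 + 6)*2*(-1)*(10 - 1) = 5 - 2*2*(-1)*9 = 5 - 2*(-18) = 5 - 1*(-36) = 5 + 36 = 41)
H(j, K) = -1 (H(j, K) = 0 - 1 = -1)
-23*H(5, o) - 99 = -23*(-1) - 99 = 23 - 99 = -76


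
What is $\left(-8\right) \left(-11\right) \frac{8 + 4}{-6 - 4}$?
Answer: $- \frac{528}{5} \approx -105.6$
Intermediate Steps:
$\left(-8\right) \left(-11\right) \frac{8 + 4}{-6 - 4} = 88 \frac{12}{-10} = 88 \cdot 12 \left(- \frac{1}{10}\right) = 88 \left(- \frac{6}{5}\right) = - \frac{528}{5}$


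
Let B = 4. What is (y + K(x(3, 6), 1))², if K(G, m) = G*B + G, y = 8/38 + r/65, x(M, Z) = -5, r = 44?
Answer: 886788841/1525225 ≈ 581.42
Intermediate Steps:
y = 1096/1235 (y = 8/38 + 44/65 = 8*(1/38) + 44*(1/65) = 4/19 + 44/65 = 1096/1235 ≈ 0.88745)
K(G, m) = 5*G (K(G, m) = G*4 + G = 4*G + G = 5*G)
(y + K(x(3, 6), 1))² = (1096/1235 + 5*(-5))² = (1096/1235 - 25)² = (-29779/1235)² = 886788841/1525225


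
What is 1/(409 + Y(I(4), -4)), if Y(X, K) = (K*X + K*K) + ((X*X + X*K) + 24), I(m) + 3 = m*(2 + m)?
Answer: 1/722 ≈ 0.0013850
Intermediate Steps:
I(m) = -3 + m*(2 + m)
Y(X, K) = 24 + K**2 + X**2 + 2*K*X (Y(X, K) = (K*X + K**2) + ((X**2 + K*X) + 24) = (K**2 + K*X) + (24 + X**2 + K*X) = 24 + K**2 + X**2 + 2*K*X)
1/(409 + Y(I(4), -4)) = 1/(409 + (24 + (-4)**2 + (-3 + 4**2 + 2*4)**2 + 2*(-4)*(-3 + 4**2 + 2*4))) = 1/(409 + (24 + 16 + (-3 + 16 + 8)**2 + 2*(-4)*(-3 + 16 + 8))) = 1/(409 + (24 + 16 + 21**2 + 2*(-4)*21)) = 1/(409 + (24 + 16 + 441 - 168)) = 1/(409 + 313) = 1/722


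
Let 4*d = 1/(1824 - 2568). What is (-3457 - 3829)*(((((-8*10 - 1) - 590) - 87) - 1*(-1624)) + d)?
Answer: -9388794245/1488 ≈ -6.3097e+6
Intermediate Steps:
d = -1/2976 (d = 1/(4*(1824 - 2568)) = (1/4)/(-744) = (1/4)*(-1/744) = -1/2976 ≈ -0.00033602)
(-3457 - 3829)*(((((-8*10 - 1) - 590) - 87) - 1*(-1624)) + d) = (-3457 - 3829)*(((((-8*10 - 1) - 590) - 87) - 1*(-1624)) - 1/2976) = -7286*(((((-80 - 1) - 590) - 87) + 1624) - 1/2976) = -7286*((((-81 - 590) - 87) + 1624) - 1/2976) = -7286*(((-671 - 87) + 1624) - 1/2976) = -7286*((-758 + 1624) - 1/2976) = -7286*(866 - 1/2976) = -7286*2577215/2976 = -9388794245/1488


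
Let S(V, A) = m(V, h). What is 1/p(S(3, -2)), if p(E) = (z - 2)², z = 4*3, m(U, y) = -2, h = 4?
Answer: 1/100 ≈ 0.010000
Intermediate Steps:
S(V, A) = -2
z = 12
p(E) = 100 (p(E) = (12 - 2)² = 10² = 100)
1/p(S(3, -2)) = 1/100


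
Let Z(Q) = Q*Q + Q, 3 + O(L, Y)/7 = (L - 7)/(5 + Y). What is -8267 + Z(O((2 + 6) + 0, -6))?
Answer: -7511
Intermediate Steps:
O(L, Y) = -21 + 7*(-7 + L)/(5 + Y) (O(L, Y) = -21 + 7*((L - 7)/(5 + Y)) = -21 + 7*((-7 + L)/(5 + Y)) = -21 + 7*(-7 + L)/(5 + Y))
Z(Q) = Q + Q² (Z(Q) = Q² + Q = Q + Q²)
-8267 + Z(O((2 + 6) + 0, -6)) = -8267 + (7*(-22 + ((2 + 6) + 0) - 3*(-6))/(5 - 6))*(1 + 7*(-22 + ((2 + 6) + 0) - 3*(-6))/(5 - 6)) = -8267 + (7*(-22 + (8 + 0) + 18)/(-1))*(1 + 7*(-22 + (8 + 0) + 18)/(-1)) = -8267 + (7*(-1)*(-22 + 8 + 18))*(1 + 7*(-1)*(-22 + 8 + 18)) = -8267 + (7*(-1)*4)*(1 + 7*(-1)*4) = -8267 - 28*(1 - 28) = -8267 - 28*(-27) = -8267 + 756 = -7511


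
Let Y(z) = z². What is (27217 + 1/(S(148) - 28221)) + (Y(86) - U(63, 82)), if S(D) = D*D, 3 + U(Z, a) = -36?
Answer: 218896683/6317 ≈ 34652.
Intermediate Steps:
U(Z, a) = -39 (U(Z, a) = -3 - 36 = -39)
S(D) = D²
(27217 + 1/(S(148) - 28221)) + (Y(86) - U(63, 82)) = (27217 + 1/(148² - 28221)) + (86² - 1*(-39)) = (27217 + 1/(21904 - 28221)) + (7396 + 39) = (27217 + 1/(-6317)) + 7435 = (27217 - 1/6317) + 7435 = 171929788/6317 + 7435 = 218896683/6317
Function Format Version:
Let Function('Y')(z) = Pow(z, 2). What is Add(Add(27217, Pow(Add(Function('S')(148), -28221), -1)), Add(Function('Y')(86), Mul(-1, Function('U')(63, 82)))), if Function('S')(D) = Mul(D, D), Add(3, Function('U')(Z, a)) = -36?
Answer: Rational(218896683, 6317) ≈ 34652.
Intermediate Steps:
Function('U')(Z, a) = -39 (Function('U')(Z, a) = Add(-3, -36) = -39)
Function('S')(D) = Pow(D, 2)
Add(Add(27217, Pow(Add(Function('S')(148), -28221), -1)), Add(Function('Y')(86), Mul(-1, Function('U')(63, 82)))) = Add(Add(27217, Pow(Add(Pow(148, 2), -28221), -1)), Add(Pow(86, 2), Mul(-1, -39))) = Add(Add(27217, Pow(Add(21904, -28221), -1)), Add(7396, 39)) = Add(Add(27217, Pow(-6317, -1)), 7435) = Add(Add(27217, Rational(-1, 6317)), 7435) = Add(Rational(171929788, 6317), 7435) = Rational(218896683, 6317)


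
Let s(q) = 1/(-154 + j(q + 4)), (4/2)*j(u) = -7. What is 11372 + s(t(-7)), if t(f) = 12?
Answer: 3582178/315 ≈ 11372.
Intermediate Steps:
j(u) = -7/2 (j(u) = (½)*(-7) = -7/2)
s(q) = -2/315 (s(q) = 1/(-154 - 7/2) = 1/(-315/2) = -2/315)
11372 + s(t(-7)) = 11372 - 2/315 = 3582178/315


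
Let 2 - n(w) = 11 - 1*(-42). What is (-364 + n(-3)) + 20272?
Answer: 19857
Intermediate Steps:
n(w) = -51 (n(w) = 2 - (11 - 1*(-42)) = 2 - (11 + 42) = 2 - 1*53 = 2 - 53 = -51)
(-364 + n(-3)) + 20272 = (-364 - 51) + 20272 = -415 + 20272 = 19857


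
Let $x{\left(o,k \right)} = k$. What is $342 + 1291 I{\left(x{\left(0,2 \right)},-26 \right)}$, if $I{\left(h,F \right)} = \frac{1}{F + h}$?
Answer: $\frac{6917}{24} \approx 288.21$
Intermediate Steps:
$342 + 1291 I{\left(x{\left(0,2 \right)},-26 \right)} = 342 + \frac{1291}{-26 + 2} = 342 + \frac{1291}{-24} = 342 + 1291 \left(- \frac{1}{24}\right) = 342 - \frac{1291}{24} = \frac{6917}{24}$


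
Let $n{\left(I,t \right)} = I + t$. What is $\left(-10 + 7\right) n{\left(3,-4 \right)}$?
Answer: $3$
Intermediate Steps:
$\left(-10 + 7\right) n{\left(3,-4 \right)} = \left(-10 + 7\right) \left(3 - 4\right) = \left(-3\right) \left(-1\right) = 3$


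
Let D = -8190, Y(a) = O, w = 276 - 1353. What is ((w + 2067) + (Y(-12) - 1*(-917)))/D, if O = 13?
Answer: -64/273 ≈ -0.23443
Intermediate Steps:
w = -1077
Y(a) = 13
((w + 2067) + (Y(-12) - 1*(-917)))/D = ((-1077 + 2067) + (13 - 1*(-917)))/(-8190) = (990 + (13 + 917))*(-1/8190) = (990 + 930)*(-1/8190) = 1920*(-1/8190) = -64/273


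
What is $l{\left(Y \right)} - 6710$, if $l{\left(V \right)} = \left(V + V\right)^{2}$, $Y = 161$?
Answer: $96974$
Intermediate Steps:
$l{\left(V \right)} = 4 V^{2}$ ($l{\left(V \right)} = \left(2 V\right)^{2} = 4 V^{2}$)
$l{\left(Y \right)} - 6710 = 4 \cdot 161^{2} - 6710 = 4 \cdot 25921 - 6710 = 103684 - 6710 = 96974$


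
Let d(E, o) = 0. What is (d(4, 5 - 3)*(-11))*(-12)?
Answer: 0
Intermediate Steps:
(d(4, 5 - 3)*(-11))*(-12) = (0*(-11))*(-12) = 0*(-12) = 0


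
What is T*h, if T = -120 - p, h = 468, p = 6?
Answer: -58968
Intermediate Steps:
T = -126 (T = -120 - 1*6 = -120 - 6 = -126)
T*h = -126*468 = -58968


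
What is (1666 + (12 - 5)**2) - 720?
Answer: 995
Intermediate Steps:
(1666 + (12 - 5)**2) - 720 = (1666 + 7**2) - 720 = (1666 + 49) - 720 = 1715 - 720 = 995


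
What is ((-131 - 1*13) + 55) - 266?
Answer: -355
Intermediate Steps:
((-131 - 1*13) + 55) - 266 = ((-131 - 13) + 55) - 266 = (-144 + 55) - 266 = -89 - 266 = -355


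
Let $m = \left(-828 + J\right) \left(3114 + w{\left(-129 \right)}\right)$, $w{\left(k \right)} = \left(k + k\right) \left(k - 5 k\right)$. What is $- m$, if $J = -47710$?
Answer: $-6310619532$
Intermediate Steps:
$w{\left(k \right)} = - 8 k^{2}$ ($w{\left(k \right)} = 2 k \left(- 4 k\right) = - 8 k^{2}$)
$m = 6310619532$ ($m = \left(-828 - 47710\right) \left(3114 - 8 \left(-129\right)^{2}\right) = - 48538 \left(3114 - 133128\right) = \left(-48538\right) \left(-130014\right) = 6310619532$)
$- m = \left(-1\right) 6310619532 = -6310619532$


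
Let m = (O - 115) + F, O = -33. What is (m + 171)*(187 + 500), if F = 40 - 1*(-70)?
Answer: 91371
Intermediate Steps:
F = 110 (F = 40 + 70 = 110)
m = -38 (m = (-33 - 115) + 110 = -148 + 110 = -38)
(m + 171)*(187 + 500) = (-38 + 171)*(187 + 500) = 133*687 = 91371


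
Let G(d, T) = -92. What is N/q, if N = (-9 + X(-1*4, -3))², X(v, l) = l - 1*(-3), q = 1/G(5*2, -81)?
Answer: -7452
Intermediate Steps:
q = -1/92 (q = 1/(-92) = -1/92 ≈ -0.010870)
X(v, l) = 3 + l (X(v, l) = l + 3 = 3 + l)
N = 81 (N = (-9 + (3 - 3))² = (-9 + 0)² = (-9)² = 81)
N/q = 81/(-1/92) = 81*(-92) = -7452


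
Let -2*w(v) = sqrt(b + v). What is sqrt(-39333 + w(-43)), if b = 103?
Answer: sqrt(-39333 - sqrt(15)) ≈ 198.34*I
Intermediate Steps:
w(v) = -sqrt(103 + v)/2
sqrt(-39333 + w(-43)) = sqrt(-39333 - sqrt(103 - 43)/2) = sqrt(-39333 - sqrt(15))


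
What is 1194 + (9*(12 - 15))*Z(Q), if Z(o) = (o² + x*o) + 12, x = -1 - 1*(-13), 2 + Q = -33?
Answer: -20865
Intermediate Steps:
Q = -35 (Q = -2 - 33 = -35)
x = 12 (x = -1 + 13 = 12)
Z(o) = 12 + o² + 12*o (Z(o) = (o² + 12*o) + 12 = 12 + o² + 12*o)
1194 + (9*(12 - 15))*Z(Q) = 1194 + (9*(12 - 15))*(12 + (-35)² + 12*(-35)) = 1194 + (9*(-3))*(12 + 1225 - 420) = 1194 - 27*817 = 1194 - 22059 = -20865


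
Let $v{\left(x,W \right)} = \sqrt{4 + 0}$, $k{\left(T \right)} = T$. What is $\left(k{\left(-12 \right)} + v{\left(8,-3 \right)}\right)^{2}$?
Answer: $100$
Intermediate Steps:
$v{\left(x,W \right)} = 2$ ($v{\left(x,W \right)} = \sqrt{4} = 2$)
$\left(k{\left(-12 \right)} + v{\left(8,-3 \right)}\right)^{2} = \left(-12 + 2\right)^{2} = \left(-10\right)^{2} = 100$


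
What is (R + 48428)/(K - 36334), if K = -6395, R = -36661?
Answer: -11767/42729 ≈ -0.27539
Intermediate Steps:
(R + 48428)/(K - 36334) = (-36661 + 48428)/(-6395 - 36334) = 11767/(-42729) = 11767*(-1/42729) = -11767/42729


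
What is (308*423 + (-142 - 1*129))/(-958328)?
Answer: -130013/958328 ≈ -0.13567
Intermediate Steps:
(308*423 + (-142 - 1*129))/(-958328) = (130284 + (-142 - 129))*(-1/958328) = (130284 - 271)*(-1/958328) = 130013*(-1/958328) = -130013/958328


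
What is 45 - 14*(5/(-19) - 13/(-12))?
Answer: 3821/114 ≈ 33.518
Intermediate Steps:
45 - 14*(5/(-19) - 13/(-12)) = 45 - 14*(5*(-1/19) - 13*(-1/12)) = 45 - 14*(-5/19 + 13/12) = 45 - 14*187/228 = 45 - 1309/114 = 3821/114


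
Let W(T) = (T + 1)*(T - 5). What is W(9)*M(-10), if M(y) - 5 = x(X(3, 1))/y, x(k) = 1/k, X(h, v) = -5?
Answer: 1004/5 ≈ 200.80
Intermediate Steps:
W(T) = (1 + T)*(-5 + T)
x(k) = 1/k
M(y) = 5 - 1/(5*y) (M(y) = 5 + 1/((-5)*y) = 5 - 1/(5*y))
W(9)*M(-10) = (-5 + 9**2 - 4*9)*(5 - 1/5/(-10)) = (-5 + 81 - 36)*(5 - 1/5*(-1/10)) = 40*(5 + 1/50) = 40*(251/50) = 1004/5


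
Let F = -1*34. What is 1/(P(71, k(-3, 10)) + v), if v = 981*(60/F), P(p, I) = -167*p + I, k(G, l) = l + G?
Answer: -17/230880 ≈ -7.3631e-5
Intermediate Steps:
k(G, l) = G + l
F = -34
P(p, I) = I - 167*p
v = -29430/17 (v = 981*(60/(-34)) = 981*(60*(-1/34)) = 981*(-30/17) = -29430/17 ≈ -1731.2)
1/(P(71, k(-3, 10)) + v) = 1/(((-3 + 10) - 167*71) - 29430/17) = 1/((7 - 11857) - 29430/17) = 1/(-11850 - 29430/17) = 1/(-230880/17) = -17/230880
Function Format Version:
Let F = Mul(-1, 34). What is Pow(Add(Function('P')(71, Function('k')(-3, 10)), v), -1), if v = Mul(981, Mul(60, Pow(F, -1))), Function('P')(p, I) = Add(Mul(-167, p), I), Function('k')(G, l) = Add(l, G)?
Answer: Rational(-17, 230880) ≈ -7.3631e-5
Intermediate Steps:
Function('k')(G, l) = Add(G, l)
F = -34
Function('P')(p, I) = Add(I, Mul(-167, p))
v = Rational(-29430, 17) (v = Mul(981, Mul(60, Pow(-34, -1))) = Mul(981, Mul(60, Rational(-1, 34))) = Mul(981, Rational(-30, 17)) = Rational(-29430, 17) ≈ -1731.2)
Pow(Add(Function('P')(71, Function('k')(-3, 10)), v), -1) = Pow(Add(Add(Add(-3, 10), Mul(-167, 71)), Rational(-29430, 17)), -1) = Pow(Add(Add(7, -11857), Rational(-29430, 17)), -1) = Pow(Add(-11850, Rational(-29430, 17)), -1) = Pow(Rational(-230880, 17), -1) = Rational(-17, 230880)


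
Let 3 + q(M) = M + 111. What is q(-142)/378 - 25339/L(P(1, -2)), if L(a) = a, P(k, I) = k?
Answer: -4789088/189 ≈ -25339.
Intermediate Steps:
q(M) = 108 + M (q(M) = -3 + (M + 111) = -3 + (111 + M) = 108 + M)
q(-142)/378 - 25339/L(P(1, -2)) = (108 - 142)/378 - 25339/1 = -34*1/378 - 25339*1 = -17/189 - 25339 = -4789088/189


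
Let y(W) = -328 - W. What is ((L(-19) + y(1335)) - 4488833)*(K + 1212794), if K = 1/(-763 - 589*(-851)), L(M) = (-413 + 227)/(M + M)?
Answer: -51786640352307426795/9509044 ≈ -5.4460e+12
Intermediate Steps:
L(M) = -93/M (L(M) = -186*1/(2*M) = -93/M)
K = 1/500476 (K = 1/(-763 + 501239) = 1/500476 ≈ 1.9981e-6)
((L(-19) + y(1335)) - 4488833)*(K + 1212794) = ((-93/(-19) + (-328 - 1*1335)) - 4488833)*(1/500476 + 1212794) = ((-93*(-1/19) + (-328 - 1335)) - 4488833)*(606974289945/500476) = ((93/19 - 1663) - 4488833)*(606974289945/500476) = (-31504/19 - 4488833)*(606974289945/500476) = -85319331/19*606974289945/500476 = -51786640352307426795/9509044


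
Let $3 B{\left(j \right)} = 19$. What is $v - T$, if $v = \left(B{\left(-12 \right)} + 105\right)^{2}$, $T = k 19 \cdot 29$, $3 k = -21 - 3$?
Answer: $\frac{151228}{9} \approx 16803.0$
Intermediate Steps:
$B{\left(j \right)} = \frac{19}{3}$ ($B{\left(j \right)} = \frac{1}{3} \cdot 19 = \frac{19}{3}$)
$k = -8$ ($k = \frac{-21 - 3}{3} = \frac{1}{3} \left(-24\right) = -8$)
$T = -4408$ ($T = \left(-8\right) 19 \cdot 29 = \left(-152\right) 29 = -4408$)
$v = \frac{111556}{9}$ ($v = \left(\frac{19}{3} + 105\right)^{2} = \left(\frac{334}{3}\right)^{2} = \frac{111556}{9} \approx 12395.0$)
$v - T = \frac{111556}{9} - -4408 = \frac{111556}{9} + 4408 = \frac{151228}{9}$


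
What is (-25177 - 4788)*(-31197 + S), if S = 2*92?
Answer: 929304545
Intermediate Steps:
S = 184
(-25177 - 4788)*(-31197 + S) = (-25177 - 4788)*(-31197 + 184) = -29965*(-31013) = 929304545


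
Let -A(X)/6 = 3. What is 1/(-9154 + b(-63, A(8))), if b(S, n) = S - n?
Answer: -1/9199 ≈ -0.00010871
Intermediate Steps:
A(X) = -18 (A(X) = -6*3 = -18)
1/(-9154 + b(-63, A(8))) = 1/(-9154 + (-63 - 1*(-18))) = 1/(-9154 + (-63 + 18)) = 1/(-9154 - 45) = 1/(-9199) = -1/9199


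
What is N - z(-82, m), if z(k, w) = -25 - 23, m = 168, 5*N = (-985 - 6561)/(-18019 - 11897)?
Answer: 3593693/74790 ≈ 48.050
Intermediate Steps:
N = 3773/74790 (N = ((-985 - 6561)/(-18019 - 11897))/5 = (-7546/(-29916))/5 = (-7546*(-1/29916))/5 = (1/5)*(3773/14958) = 3773/74790 ≈ 0.050448)
z(k, w) = -48
N - z(-82, m) = 3773/74790 - 1*(-48) = 3773/74790 + 48 = 3593693/74790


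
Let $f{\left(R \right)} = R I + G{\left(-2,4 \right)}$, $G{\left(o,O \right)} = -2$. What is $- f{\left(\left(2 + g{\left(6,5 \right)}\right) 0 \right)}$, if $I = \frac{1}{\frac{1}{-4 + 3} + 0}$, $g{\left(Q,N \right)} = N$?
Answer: $2$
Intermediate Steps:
$I = -1$ ($I = \frac{1}{\frac{1}{-1} + 0} = \frac{1}{-1 + 0} = \frac{1}{-1} = -1$)
$f{\left(R \right)} = -2 - R$ ($f{\left(R \right)} = R \left(-1\right) - 2 = - R - 2 = -2 - R$)
$- f{\left(\left(2 + g{\left(6,5 \right)}\right) 0 \right)} = - (-2 - \left(2 + 5\right) 0) = - (-2 - 7 \cdot 0) = - (-2 - 0) = - (-2 + 0) = \left(-1\right) \left(-2\right) = 2$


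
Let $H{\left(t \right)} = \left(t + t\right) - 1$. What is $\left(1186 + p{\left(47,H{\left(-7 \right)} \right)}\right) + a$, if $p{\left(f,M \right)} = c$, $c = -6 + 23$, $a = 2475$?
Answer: $3678$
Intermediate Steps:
$c = 17$
$H{\left(t \right)} = -1 + 2 t$ ($H{\left(t \right)} = 2 t - 1 = -1 + 2 t$)
$p{\left(f,M \right)} = 17$
$\left(1186 + p{\left(47,H{\left(-7 \right)} \right)}\right) + a = \left(1186 + 17\right) + 2475 = 1203 + 2475 = 3678$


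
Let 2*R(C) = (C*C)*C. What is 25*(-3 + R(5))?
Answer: 2975/2 ≈ 1487.5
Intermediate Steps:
R(C) = C**3/2 (R(C) = ((C*C)*C)/2 = (C**2*C)/2 = C**3/2)
25*(-3 + R(5)) = 25*(-3 + (1/2)*5**3) = 25*(-3 + (1/2)*125) = 25*(-3 + 125/2) = 25*(119/2) = 2975/2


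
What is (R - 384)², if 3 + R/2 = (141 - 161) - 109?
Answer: 419904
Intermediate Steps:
R = -264 (R = -6 + 2*((141 - 161) - 109) = -6 + 2*(-20 - 109) = -6 + 2*(-129) = -6 - 258 = -264)
(R - 384)² = (-264 - 384)² = (-648)² = 419904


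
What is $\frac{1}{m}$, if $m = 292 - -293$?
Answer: $\frac{1}{585} \approx 0.0017094$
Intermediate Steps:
$m = 585$ ($m = 292 + 293 = 585$)
$\frac{1}{m} = \frac{1}{585}$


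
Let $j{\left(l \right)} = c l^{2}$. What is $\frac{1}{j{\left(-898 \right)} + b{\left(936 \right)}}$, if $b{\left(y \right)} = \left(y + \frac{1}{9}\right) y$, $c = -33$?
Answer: $- \frac{1}{25735132} \approx -3.8857 \cdot 10^{-8}$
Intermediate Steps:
$j{\left(l \right)} = - 33 l^{2}$
$b{\left(y \right)} = y \left(\frac{1}{9} + y\right)$ ($b{\left(y \right)} = \left(y + \frac{1}{9}\right) y = \left(\frac{1}{9} + y\right) y = y \left(\frac{1}{9} + y\right)$)
$\frac{1}{j{\left(-898 \right)} + b{\left(936 \right)}} = \frac{1}{- 33 \left(-898\right)^{2} + 936 \left(\frac{1}{9} + 936\right)} = \frac{1}{\left(-33\right) 806404 + 936 \cdot \frac{8425}{9}} = \frac{1}{-26611332 + 876200} = \frac{1}{-25735132} = - \frac{1}{25735132}$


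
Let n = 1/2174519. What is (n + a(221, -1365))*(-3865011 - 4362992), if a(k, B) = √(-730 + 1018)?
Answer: -8228003/2174519 - 98736036*√2 ≈ -1.3963e+8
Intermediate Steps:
n = 1/2174519 ≈ 4.5987e-7
a(k, B) = 12*√2 (a(k, B) = √288 = 12*√2)
(n + a(221, -1365))*(-3865011 - 4362992) = (1/2174519 + 12*√2)*(-3865011 - 4362992) = (1/2174519 + 12*√2)*(-8228003) = -8228003/2174519 - 98736036*√2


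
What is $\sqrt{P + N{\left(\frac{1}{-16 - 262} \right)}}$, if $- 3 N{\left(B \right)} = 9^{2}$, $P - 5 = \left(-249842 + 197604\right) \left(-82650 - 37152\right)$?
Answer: $\sqrt{6258216854} \approx 79109.0$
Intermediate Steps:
$P = 6258216881$ ($P = 5 + \left(-249842 + 197604\right) \left(-82650 - 37152\right) = 5 - -6258216876 = 5 + 6258216876 = 6258216881$)
$N{\left(B \right)} = -27$ ($N{\left(B \right)} = - \frac{9^{2}}{3} = \left(- \frac{1}{3}\right) 81 = -27$)
$\sqrt{P + N{\left(\frac{1}{-16 - 262} \right)}} = \sqrt{6258216881 - 27} = \sqrt{6258216854}$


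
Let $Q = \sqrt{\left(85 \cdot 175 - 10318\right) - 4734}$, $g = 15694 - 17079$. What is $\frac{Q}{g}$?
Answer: $- \frac{i \sqrt{177}}{1385} \approx - 0.0096059 i$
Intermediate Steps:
$g = -1385$ ($g = 15694 - 17079 = -1385$)
$Q = i \sqrt{177}$ ($Q = \sqrt{\left(14875 - 10318\right) - 4734} = \sqrt{4557 - 4734} = \sqrt{-177} = i \sqrt{177} \approx 13.304 i$)
$\frac{Q}{g} = \frac{i \sqrt{177}}{-1385} = i \sqrt{177} \left(- \frac{1}{1385}\right) = - \frac{i \sqrt{177}}{1385}$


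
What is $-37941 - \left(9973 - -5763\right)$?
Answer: $-53677$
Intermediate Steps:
$-37941 - \left(9973 - -5763\right) = -37941 - \left(9973 + 5763\right) = -37941 - 15736 = -53677$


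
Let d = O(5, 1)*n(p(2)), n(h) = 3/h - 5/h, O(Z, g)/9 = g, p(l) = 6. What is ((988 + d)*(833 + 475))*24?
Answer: 30921120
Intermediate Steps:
O(Z, g) = 9*g
n(h) = -2/h
d = -3 (d = (9*1)*(-2/6) = 9*(-2*1/6) = 9*(-1/3) = -3)
((988 + d)*(833 + 475))*24 = ((988 - 3)*(833 + 475))*24 = (985*1308)*24 = 1288380*24 = 30921120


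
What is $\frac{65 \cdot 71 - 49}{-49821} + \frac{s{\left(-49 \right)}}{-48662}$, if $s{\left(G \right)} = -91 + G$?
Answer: $- \frac{35869292}{404064917} \approx -0.088771$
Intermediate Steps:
$\frac{65 \cdot 71 - 49}{-49821} + \frac{s{\left(-49 \right)}}{-48662} = \frac{65 \cdot 71 - 49}{-49821} + \frac{-91 - 49}{-48662} = \left(4615 - 49\right) \left(- \frac{1}{49821}\right) - - \frac{70}{24331} = 4566 \left(- \frac{1}{49821}\right) + \frac{70}{24331} = - \frac{1522}{16607} + \frac{70}{24331} = - \frac{35869292}{404064917}$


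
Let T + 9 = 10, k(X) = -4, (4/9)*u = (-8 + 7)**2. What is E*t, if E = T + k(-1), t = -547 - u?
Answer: 6591/4 ≈ 1647.8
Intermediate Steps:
u = 9/4 (u = 9*(-8 + 7)**2/4 = (9/4)*(-1)**2 = (9/4)*1 = 9/4 ≈ 2.2500)
T = 1 (T = -9 + 10 = 1)
t = -2197/4 (t = -547 - 1*9/4 = -547 - 9/4 = -2197/4 ≈ -549.25)
E = -3 (E = 1 - 4 = -3)
E*t = -3*(-2197/4) = 6591/4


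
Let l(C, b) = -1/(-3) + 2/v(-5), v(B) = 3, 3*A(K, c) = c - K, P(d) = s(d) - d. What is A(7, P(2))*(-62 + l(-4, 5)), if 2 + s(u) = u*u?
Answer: 427/3 ≈ 142.33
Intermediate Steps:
s(u) = -2 + u² (s(u) = -2 + u*u = -2 + u²)
P(d) = -2 + d² - d (P(d) = (-2 + d²) - d = -2 + d² - d)
A(K, c) = -K/3 + c/3 (A(K, c) = (c - K)/3 = -K/3 + c/3)
l(C, b) = 1 (l(C, b) = -1/(-3) + 2/3 = -1*(-⅓) + 2*(⅓) = ⅓ + ⅔ = 1)
A(7, P(2))*(-62 + l(-4, 5)) = (-⅓*7 + (-2 + 2² - 1*2)/3)*(-62 + 1) = (-7/3 + (-2 + 4 - 2)/3)*(-61) = (-7/3 + (⅓)*0)*(-61) = (-7/3 + 0)*(-61) = -7/3*(-61) = 427/3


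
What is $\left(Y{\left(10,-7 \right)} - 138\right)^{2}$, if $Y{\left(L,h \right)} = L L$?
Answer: $1444$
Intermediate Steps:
$Y{\left(L,h \right)} = L^{2}$
$\left(Y{\left(10,-7 \right)} - 138\right)^{2} = \left(10^{2} - 138\right)^{2} = \left(100 - 138\right)^{2} = \left(-38\right)^{2} = 1444$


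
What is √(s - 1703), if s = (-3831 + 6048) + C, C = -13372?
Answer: I*√12858 ≈ 113.39*I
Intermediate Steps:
s = -11155 (s = (-3831 + 6048) - 13372 = 2217 - 13372 = -11155)
√(s - 1703) = √(-11155 - 1703) = √(-12858) = I*√12858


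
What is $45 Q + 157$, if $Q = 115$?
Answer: $5332$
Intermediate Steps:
$45 Q + 157 = 45 \cdot 115 + 157 = 5175 + 157 = 5332$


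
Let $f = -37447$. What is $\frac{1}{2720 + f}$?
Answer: $- \frac{1}{34727} \approx -2.8796 \cdot 10^{-5}$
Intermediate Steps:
$\frac{1}{2720 + f} = \frac{1}{2720 - 37447} = \frac{1}{-34727} = - \frac{1}{34727}$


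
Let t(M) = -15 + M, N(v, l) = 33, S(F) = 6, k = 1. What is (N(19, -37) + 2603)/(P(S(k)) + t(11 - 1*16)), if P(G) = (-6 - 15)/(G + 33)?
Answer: -34268/267 ≈ -128.34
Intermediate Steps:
P(G) = -21/(33 + G)
(N(19, -37) + 2603)/(P(S(k)) + t(11 - 1*16)) = (33 + 2603)/(-21/(33 + 6) + (-15 + (11 - 1*16))) = 2636/(-21/39 + (-15 + (11 - 16))) = 2636/(-21*1/39 + (-15 - 5)) = 2636/(-7/13 - 20) = 2636/(-267/13) = 2636*(-13/267) = -34268/267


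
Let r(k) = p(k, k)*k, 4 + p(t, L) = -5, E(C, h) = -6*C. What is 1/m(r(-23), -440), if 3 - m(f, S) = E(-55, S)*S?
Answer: 1/145203 ≈ 6.8869e-6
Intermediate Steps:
p(t, L) = -9 (p(t, L) = -4 - 5 = -9)
r(k) = -9*k
m(f, S) = 3 - 330*S (m(f, S) = 3 - (-6*(-55))*S = 3 - 330*S)
1/m(r(-23), -440) = 1/(3 - 330*(-440)) = 1/(3 + 145200) = 1/145203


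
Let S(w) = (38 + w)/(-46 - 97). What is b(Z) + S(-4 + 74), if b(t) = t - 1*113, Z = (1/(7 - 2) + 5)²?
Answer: -310007/3575 ≈ -86.715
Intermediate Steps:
Z = 676/25 (Z = (1/5 + 5)² = (⅕ + 5)² = (26/5)² = 676/25 ≈ 27.040)
b(t) = -113 + t (b(t) = t - 113 = -113 + t)
S(w) = -38/143 - w/143 (S(w) = (38 + w)/(-143) = (38 + w)*(-1/143) = -38/143 - w/143)
b(Z) + S(-4 + 74) = (-113 + 676/25) + (-38/143 - (-4 + 74)/143) = -2149/25 + (-38/143 - 1/143*70) = -2149/25 + (-38/143 - 70/143) = -2149/25 - 108/143 = -310007/3575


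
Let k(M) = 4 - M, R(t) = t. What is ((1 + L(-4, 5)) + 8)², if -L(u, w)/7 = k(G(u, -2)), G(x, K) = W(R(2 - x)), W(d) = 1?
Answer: 144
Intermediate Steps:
G(x, K) = 1
L(u, w) = -21 (L(u, w) = -7*(4 - 1*1) = -7*(4 - 1) = -7*3 = -21)
((1 + L(-4, 5)) + 8)² = ((1 - 21) + 8)² = (-20 + 8)² = (-12)² = 144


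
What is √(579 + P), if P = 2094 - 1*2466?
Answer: 3*√23 ≈ 14.387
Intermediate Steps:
P = -372 (P = 2094 - 2466 = -372)
√(579 + P) = √(579 - 372) = √207 = 3*√23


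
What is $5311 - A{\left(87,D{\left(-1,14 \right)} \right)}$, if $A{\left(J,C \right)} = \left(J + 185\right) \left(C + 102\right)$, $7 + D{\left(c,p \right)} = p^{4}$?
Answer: $-10469681$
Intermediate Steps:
$D{\left(c,p \right)} = -7 + p^{4}$
$A{\left(J,C \right)} = \left(102 + C\right) \left(185 + J\right)$ ($A{\left(J,C \right)} = \left(185 + J\right) \left(102 + C\right) = \left(102 + C\right) \left(185 + J\right)$)
$5311 - A{\left(87,D{\left(-1,14 \right)} \right)} = 5311 - \left(18870 + 102 \cdot 87 + 185 \left(-7 + 14^{4}\right) + \left(-7 + 14^{4}\right) 87\right) = 5311 - \left(18870 + 8874 + 185 \left(-7 + 38416\right) + \left(-7 + 38416\right) 87\right) = 5311 - \left(18870 + 8874 + 185 \cdot 38409 + 38409 \cdot 87\right) = 5311 - \left(18870 + 8874 + 7105665 + 3341583\right) = 5311 - 10474992 = -10469681$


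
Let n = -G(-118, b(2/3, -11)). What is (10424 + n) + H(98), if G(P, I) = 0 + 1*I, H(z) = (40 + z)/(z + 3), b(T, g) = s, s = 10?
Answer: 1051952/101 ≈ 10415.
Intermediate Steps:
b(T, g) = 10
H(z) = (40 + z)/(3 + z)
G(P, I) = I (G(P, I) = 0 + I = I)
n = -10 (n = -1*10 = -10)
(10424 + n) + H(98) = (10424 - 10) + (40 + 98)/(3 + 98) = 10414 + 138/101 = 1051952/101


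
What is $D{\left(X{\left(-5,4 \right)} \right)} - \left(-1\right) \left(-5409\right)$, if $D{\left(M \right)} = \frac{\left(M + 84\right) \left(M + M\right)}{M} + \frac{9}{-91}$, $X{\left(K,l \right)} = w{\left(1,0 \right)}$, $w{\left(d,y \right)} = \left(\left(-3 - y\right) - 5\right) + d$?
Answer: $- \frac{478214}{91} \approx -5255.1$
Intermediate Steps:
$w{\left(d,y \right)} = -8 + d - y$ ($w{\left(d,y \right)} = \left(-8 - y\right) + d = -8 + d - y$)
$X{\left(K,l \right)} = -7$ ($X{\left(K,l \right)} = -8 + 1 - 0 = -8 + 1 + 0 = -7$)
$D{\left(M \right)} = \frac{15279}{91} + 2 M$ ($D{\left(M \right)} = \frac{\left(84 + M\right) 2 M}{M} + 9 \left(- \frac{1}{91}\right) = \frac{2 M \left(84 + M\right)}{M} - \frac{9}{91} = \left(168 + 2 M\right) - \frac{9}{91} = \frac{15279}{91} + 2 M$)
$D{\left(X{\left(-5,4 \right)} \right)} - \left(-1\right) \left(-5409\right) = \left(\frac{15279}{91} + 2 \left(-7\right)\right) - \left(-1\right) \left(-5409\right) = \left(\frac{15279}{91} - 14\right) - 5409 = \frac{14005}{91} - 5409 = - \frac{478214}{91}$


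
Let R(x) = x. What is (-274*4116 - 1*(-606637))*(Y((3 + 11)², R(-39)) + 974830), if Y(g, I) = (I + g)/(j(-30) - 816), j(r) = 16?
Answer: -406423702187921/800 ≈ -5.0803e+11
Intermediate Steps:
Y(g, I) = -I/800 - g/800 (Y(g, I) = (I + g)/(16 - 816) = (I + g)/(-800) = (I + g)*(-1/800) = -I/800 - g/800)
(-274*4116 - 1*(-606637))*(Y((3 + 11)², R(-39)) + 974830) = (-274*4116 - 1*(-606637))*((-1/800*(-39) - (3 + 11)²/800) + 974830) = (-1127784 + 606637)*((39/800 - 1/800*14²) + 974830) = -521147*((39/800 - 1/800*196) + 974830) = -521147*((39/800 - 49/200) + 974830) = -521147*(-157/800 + 974830) = -521147*779863843/800 = -406423702187921/800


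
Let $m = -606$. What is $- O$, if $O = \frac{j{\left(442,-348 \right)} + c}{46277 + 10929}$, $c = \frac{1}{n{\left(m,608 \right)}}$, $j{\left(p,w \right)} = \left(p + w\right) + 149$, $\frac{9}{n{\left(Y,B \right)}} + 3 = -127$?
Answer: $- \frac{2057}{514854} \approx -0.0039953$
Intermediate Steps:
$n{\left(Y,B \right)} = - \frac{9}{130}$ ($n{\left(Y,B \right)} = \frac{9}{-3 - 127} = \frac{9}{-130} = 9 \left(- \frac{1}{130}\right) = - \frac{9}{130}$)
$j{\left(p,w \right)} = 149 + p + w$
$c = - \frac{130}{9}$ ($c = \frac{1}{- \frac{9}{130}} = - \frac{130}{9} \approx -14.444$)
$O = \frac{2057}{514854}$ ($O = \frac{\left(149 + 442 - 348\right) - \frac{130}{9}}{46277 + 10929} = \frac{243 - \frac{130}{9}}{57206} = \frac{2057}{9} \cdot \frac{1}{57206} = \frac{2057}{514854} \approx 0.0039953$)
$- O = \left(-1\right) \frac{2057}{514854} = - \frac{2057}{514854}$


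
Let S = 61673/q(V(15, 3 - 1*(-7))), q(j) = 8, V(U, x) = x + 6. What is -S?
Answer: -61673/8 ≈ -7709.1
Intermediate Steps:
V(U, x) = 6 + x
S = 61673/8 ≈ 7709.1
-S = -1*61673/8 = -61673/8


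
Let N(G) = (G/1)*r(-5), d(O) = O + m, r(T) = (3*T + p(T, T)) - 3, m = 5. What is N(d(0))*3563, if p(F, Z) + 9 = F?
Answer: -570080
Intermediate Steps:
p(F, Z) = -9 + F
r(T) = -12 + 4*T (r(T) = (3*T + (-9 + T)) - 3 = (-9 + 4*T) - 3 = -12 + 4*T)
d(O) = 5 + O (d(O) = O + 5 = 5 + O)
N(G) = -32*G (N(G) = (G/1)*(-12 + 4*(-5)) = (G*1)*(-12 - 20) = G*(-32) = -32*G)
N(d(0))*3563 = -32*(5 + 0)*3563 = -32*5*3563 = -160*3563 = -570080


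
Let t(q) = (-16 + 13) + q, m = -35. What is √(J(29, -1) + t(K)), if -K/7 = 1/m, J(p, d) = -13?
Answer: I*√395/5 ≈ 3.9749*I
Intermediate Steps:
K = ⅕ (K = -7/(-35) = -7*(-1/35) = ⅕ ≈ 0.20000)
t(q) = -3 + q
√(J(29, -1) + t(K)) = √(-13 + (-3 + ⅕)) = √(-13 - 14/5) = √(-79/5) = I*√395/5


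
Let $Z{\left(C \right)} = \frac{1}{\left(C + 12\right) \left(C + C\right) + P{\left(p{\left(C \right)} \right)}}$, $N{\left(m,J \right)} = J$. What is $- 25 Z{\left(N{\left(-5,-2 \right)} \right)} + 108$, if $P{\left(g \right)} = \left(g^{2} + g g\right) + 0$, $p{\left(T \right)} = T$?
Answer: $\frac{3481}{32} \approx 108.78$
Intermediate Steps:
$P{\left(g \right)} = 2 g^{2}$ ($P{\left(g \right)} = \left(g^{2} + g^{2}\right) + 0 = 2 g^{2} + 0 = 2 g^{2}$)
$Z{\left(C \right)} = \frac{1}{2 C^{2} + 2 C \left(12 + C\right)}$ ($Z{\left(C \right)} = \frac{1}{\left(C + 12\right) \left(C + C\right) + 2 C^{2}} = \frac{1}{\left(12 + C\right) 2 C + 2 C^{2}} = \frac{1}{2 C \left(12 + C\right) + 2 C^{2}} = \frac{1}{2 C^{2} + 2 C \left(12 + C\right)}$)
$- 25 Z{\left(N{\left(-5,-2 \right)} \right)} + 108 = - 25 \frac{1}{4 \left(-2\right) \left(6 - 2\right)} + 108 = - 25 \cdot \frac{1}{4} \left(- \frac{1}{2}\right) \frac{1}{4} + 108 = \left(-25\right) \left(- \frac{1}{32}\right) + 108 = \frac{25}{32} + 108 = \frac{3481}{32}$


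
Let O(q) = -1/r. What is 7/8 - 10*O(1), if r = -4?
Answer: -13/8 ≈ -1.6250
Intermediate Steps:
O(q) = ¼ (O(q) = -1/(-4) = -1*(-¼) = ¼)
7/8 - 10*O(1) = 7/8 - 10*¼ = 7*(⅛) - 5/2 = 7/8 - 5/2 = -13/8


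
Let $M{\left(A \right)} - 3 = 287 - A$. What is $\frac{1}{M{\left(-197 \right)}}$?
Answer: $\frac{1}{487} \approx 0.0020534$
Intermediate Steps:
$M{\left(A \right)} = 290 - A$ ($M{\left(A \right)} = 3 - \left(-287 + A\right) = 290 - A$)
$\frac{1}{M{\left(-197 \right)}} = \frac{1}{290 - -197} = \frac{1}{290 + 197} = \frac{1}{487}$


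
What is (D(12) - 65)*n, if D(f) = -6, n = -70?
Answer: 4970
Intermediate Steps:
(D(12) - 65)*n = (-6 - 65)*(-70) = -71*(-70) = 4970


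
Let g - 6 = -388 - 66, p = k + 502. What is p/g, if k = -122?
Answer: -95/112 ≈ -0.84821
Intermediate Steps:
p = 380 (p = -122 + 502 = 380)
g = -448 (g = 6 + (-388 - 66) = 6 - 454 = -448)
p/g = 380/(-448) = 380*(-1/448) = -95/112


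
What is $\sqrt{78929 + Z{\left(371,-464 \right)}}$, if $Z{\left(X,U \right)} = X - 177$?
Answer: $\sqrt{79123} \approx 281.29$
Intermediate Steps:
$Z{\left(X,U \right)} = -177 + X$ ($Z{\left(X,U \right)} = X - 177 = -177 + X$)
$\sqrt{78929 + Z{\left(371,-464 \right)}} = \sqrt{78929 + \left(-177 + 371\right)} = \sqrt{78929 + 194} = \sqrt{79123}$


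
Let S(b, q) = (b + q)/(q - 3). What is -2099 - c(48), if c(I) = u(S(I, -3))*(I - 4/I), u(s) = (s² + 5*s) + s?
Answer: -42209/16 ≈ -2638.1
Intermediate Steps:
S(b, q) = (b + q)/(-3 + q)
u(s) = s² + 6*s
c(I) = (½ - I/6)*(13/2 - I/6)*(I - 4/I) (c(I) = (((I - 3)/(-3 - 3))*(6 + (I - 3)/(-3 - 3)))*(I - 4/I) = (((-3 + I)/(-6))*(6 + (-3 + I)/(-6)))*(I - 4/I) = ((-(-3 + I)/6)*(6 - (-3 + I)/6))*(I - 4/I) = ((½ - I/6)*(6 + (½ - I/6)))*(I - 4/I) = ((½ - I/6)*(13/2 - I/6))*(I - 4/I) = (½ - I/6)*(13/2 - I/6)*(I - 4/I))
-2099 - c(48) = -2099 - (-39 + 48)*(-4 + 48²)*(-3 + 48)/(36*48) = -2099 - 9*(-4 + 2304)*45/(36*48) = -2099 - 9*2300*45/(36*48) = -2099 - 1*8625/16 = -2099 - 8625/16 = -42209/16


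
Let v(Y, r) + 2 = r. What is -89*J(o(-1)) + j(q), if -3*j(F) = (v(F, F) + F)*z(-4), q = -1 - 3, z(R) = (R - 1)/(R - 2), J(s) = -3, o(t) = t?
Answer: 2428/9 ≈ 269.78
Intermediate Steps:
v(Y, r) = -2 + r
z(R) = (-1 + R)/(-2 + R)
q = -4
j(F) = 5/9 - 5*F/9 (j(F) = -((-2 + F) + F)*(-1 - 4)/(-2 - 4)/3 = -(-2 + 2*F)*-5/(-6)/3 = -(-2 + 2*F)*(-1/6*(-5))/3 = -(-2 + 2*F)*5/(3*6) = -(-5/3 + 5*F/3)/3 = 5/9 - 5*F/9)
-89*J(o(-1)) + j(q) = -89*(-3) + (5/9 - 5/9*(-4)) = 267 + (5/9 + 20/9) = 267 + 25/9 = 2428/9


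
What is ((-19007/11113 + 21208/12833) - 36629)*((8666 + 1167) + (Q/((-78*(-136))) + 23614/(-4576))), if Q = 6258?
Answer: -29367394157285762595/81574709788 ≈ -3.6001e+8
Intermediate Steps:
((-19007/11113 + 21208/12833) - 36629)*((8666 + 1167) + (Q/((-78*(-136))) + 23614/(-4576))) = ((-19007/11113 + 21208/12833) - 36629)*((8666 + 1167) + (6258/((-78*(-136))) + 23614/(-4576))) = ((-19007*1/11113 + 21208*(1/12833)) - 36629)*(9833 + (6258/10608 + 23614*(-1/4576))) = ((-19007/11113 + 21208/12833) - 36629)*(9833 + (6258*(1/10608) - 11807/2288)) = (-8232327/142613129 - 36629)*(9833 + (1043/1768 - 11807/2288)) = -5223784534468*(9833 - 177773/38896)/142613129 = -5223784534468/142613129*382286595/38896 = -29367394157285762595/81574709788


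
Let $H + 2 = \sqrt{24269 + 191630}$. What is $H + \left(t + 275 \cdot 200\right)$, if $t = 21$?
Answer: $55019 + \sqrt{215899} \approx 55484.0$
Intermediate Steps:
$H = -2 + \sqrt{215899}$ ($H = -2 + \sqrt{24269 + 191630} = -2 + \sqrt{215899} \approx 462.65$)
$H + \left(t + 275 \cdot 200\right) = \left(-2 + \sqrt{215899}\right) + \left(21 + 275 \cdot 200\right) = \left(-2 + \sqrt{215899}\right) + \left(21 + 55000\right) = \left(-2 + \sqrt{215899}\right) + 55021 = 55019 + \sqrt{215899}$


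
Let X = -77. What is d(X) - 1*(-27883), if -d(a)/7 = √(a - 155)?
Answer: 27883 - 14*I*√58 ≈ 27883.0 - 106.62*I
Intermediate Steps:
d(a) = -7*√(-155 + a) (d(a) = -7*√(a - 155) = -7*√(-155 + a))
d(X) - 1*(-27883) = -7*√(-155 - 77) - 1*(-27883) = -14*I*√58 + 27883 = 27883 - 14*I*√58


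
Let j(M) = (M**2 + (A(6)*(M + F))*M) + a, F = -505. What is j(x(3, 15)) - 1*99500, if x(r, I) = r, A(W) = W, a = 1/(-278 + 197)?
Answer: -8790688/81 ≈ -1.0853e+5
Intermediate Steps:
a = -1/81 (a = 1/(-81) = -1/81 ≈ -0.012346)
j(M) = -1/81 + M**2 + M*(-3030 + 6*M) (j(M) = (M**2 + (6*(M - 505))*M) - 1/81 = (M**2 + (6*(-505 + M))*M) - 1/81 = (M**2 + (-3030 + 6*M)*M) - 1/81 = (M**2 + M*(-3030 + 6*M)) - 1/81 = -1/81 + M**2 + M*(-3030 + 6*M))
j(x(3, 15)) - 1*99500 = (-1/81 - 3030*3 + 7*3**2) - 1*99500 = (-1/81 - 9090 + 7*9) - 99500 = (-1/81 - 9090 + 63) - 99500 = -731188/81 - 99500 = -8790688/81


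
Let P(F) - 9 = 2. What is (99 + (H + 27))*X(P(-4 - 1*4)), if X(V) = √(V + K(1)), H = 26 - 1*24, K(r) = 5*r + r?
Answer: 128*√17 ≈ 527.76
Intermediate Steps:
P(F) = 11 (P(F) = 9 + 2 = 11)
K(r) = 6*r
H = 2 (H = 26 - 24 = 2)
X(V) = √(6 + V) (X(V) = √(V + 6*1) = √(V + 6) = √(6 + V))
(99 + (H + 27))*X(P(-4 - 1*4)) = (99 + (2 + 27))*√(6 + 11) = (99 + 29)*√17 = 128*√17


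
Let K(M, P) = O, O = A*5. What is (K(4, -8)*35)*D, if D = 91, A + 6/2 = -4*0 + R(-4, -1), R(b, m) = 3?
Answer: 0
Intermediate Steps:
A = 0 (A = -3 + (-4*0 + 3) = -3 + (0 + 3) = -3 + 3 = 0)
O = 0 (O = 0*5 = 0)
K(M, P) = 0
(K(4, -8)*35)*D = (0*35)*91 = 0*91 = 0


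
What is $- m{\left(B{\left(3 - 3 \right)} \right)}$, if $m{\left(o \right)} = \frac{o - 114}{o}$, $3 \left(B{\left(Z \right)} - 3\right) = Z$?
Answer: $37$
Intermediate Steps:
$B{\left(Z \right)} = 3 + \frac{Z}{3}$
$m{\left(o \right)} = \frac{-114 + o}{o}$
$- m{\left(B{\left(3 - 3 \right)} \right)} = - \frac{-114 + \left(3 + \frac{3 - 3}{3}\right)}{3 + \frac{3 - 3}{3}} = - \frac{-114 + \left(3 + \frac{1}{3} \cdot 0\right)}{3 + \frac{1}{3} \cdot 0} = - \frac{-114 + \left(3 + 0\right)}{3 + 0} = - \frac{-114 + 3}{3} = - \frac{-111}{3} = \left(-1\right) \left(-37\right) = 37$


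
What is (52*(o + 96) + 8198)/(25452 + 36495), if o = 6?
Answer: 13502/61947 ≈ 0.21796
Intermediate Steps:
(52*(o + 96) + 8198)/(25452 + 36495) = (52*(6 + 96) + 8198)/(25452 + 36495) = (52*102 + 8198)/61947 = (5304 + 8198)*(1/61947) = 13502*(1/61947) = 13502/61947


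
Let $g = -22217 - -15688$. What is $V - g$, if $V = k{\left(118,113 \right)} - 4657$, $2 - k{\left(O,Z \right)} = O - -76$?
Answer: $1680$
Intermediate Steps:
$k{\left(O,Z \right)} = -74 - O$ ($k{\left(O,Z \right)} = 2 - \left(O - -76\right) = 2 - \left(O + 76\right) = 2 - \left(76 + O\right) = -74 - O$)
$g = -6529$ ($g = -22217 + 15688 = -6529$)
$V = -4849$ ($V = \left(-74 - 118\right) - 4657 = -192 - 4657 = -4849$)
$V - g = -4849 - -6529 = -4849 + 6529 = 1680$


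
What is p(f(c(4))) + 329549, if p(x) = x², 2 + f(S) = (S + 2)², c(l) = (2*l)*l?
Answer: 1661265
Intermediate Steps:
c(l) = 2*l²
f(S) = -2 + (2 + S)² (f(S) = -2 + (S + 2)² = -2 + (2 + S)²)
p(f(c(4))) + 329549 = (-2 + (2 + 2*4²)²)² + 329549 = (-2 + (2 + 2*16)²)² + 329549 = (-2 + (2 + 32)²)² + 329549 = (-2 + 34²)² + 329549 = (-2 + 1156)² + 329549 = 1154² + 329549 = 1331716 + 329549 = 1661265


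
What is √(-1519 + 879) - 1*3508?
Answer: -3508 + 8*I*√10 ≈ -3508.0 + 25.298*I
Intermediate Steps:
√(-1519 + 879) - 1*3508 = √(-640) - 3508 = 8*I*√10 - 3508 = -3508 + 8*I*√10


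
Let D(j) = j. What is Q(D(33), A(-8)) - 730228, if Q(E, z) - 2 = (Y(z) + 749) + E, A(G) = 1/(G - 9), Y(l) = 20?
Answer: -729424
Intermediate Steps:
A(G) = 1/(-9 + G)
Q(E, z) = 771 + E (Q(E, z) = 2 + ((20 + 749) + E) = 2 + (769 + E) = 771 + E)
Q(D(33), A(-8)) - 730228 = (771 + 33) - 730228 = 804 - 730228 = -729424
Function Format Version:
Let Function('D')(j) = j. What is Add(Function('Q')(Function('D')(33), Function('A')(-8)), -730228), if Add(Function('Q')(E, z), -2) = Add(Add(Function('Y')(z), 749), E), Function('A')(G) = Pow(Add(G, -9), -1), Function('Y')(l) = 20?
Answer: -729424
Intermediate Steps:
Function('A')(G) = Pow(Add(-9, G), -1)
Function('Q')(E, z) = Add(771, E) (Function('Q')(E, z) = Add(2, Add(Add(20, 749), E)) = Add(2, Add(769, E)) = Add(771, E))
Add(Function('Q')(Function('D')(33), Function('A')(-8)), -730228) = Add(Add(771, 33), -730228) = Add(804, -730228) = -729424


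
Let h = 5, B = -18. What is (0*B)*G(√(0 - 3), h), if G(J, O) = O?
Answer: 0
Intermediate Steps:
(0*B)*G(√(0 - 3), h) = (0*(-18))*5 = 0*5 = 0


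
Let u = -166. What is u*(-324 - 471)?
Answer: 131970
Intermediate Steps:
u*(-324 - 471) = -166*(-324 - 471) = -166*(-795) = 131970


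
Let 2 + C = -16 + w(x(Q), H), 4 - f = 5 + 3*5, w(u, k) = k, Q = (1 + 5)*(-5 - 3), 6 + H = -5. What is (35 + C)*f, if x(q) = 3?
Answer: -96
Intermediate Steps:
H = -11 (H = -6 - 5 = -11)
Q = -48 (Q = 6*(-8) = -48)
f = -16 (f = 4 - (5 + 3*5) = 4 - (5 + 15) = 4 - 1*20 = 4 - 20 = -16)
C = -29 (C = -2 + (-16 - 11) = -2 - 27 = -29)
(35 + C)*f = (35 - 29)*(-16) = 6*(-16) = -96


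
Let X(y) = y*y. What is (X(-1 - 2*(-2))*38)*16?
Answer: 5472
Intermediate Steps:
X(y) = y²
(X(-1 - 2*(-2))*38)*16 = ((-1 - 2*(-2))²*38)*16 = ((-1 + 4)²*38)*16 = (3²*38)*16 = (9*38)*16 = 342*16 = 5472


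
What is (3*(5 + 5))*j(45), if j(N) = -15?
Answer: -450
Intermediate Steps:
(3*(5 + 5))*j(45) = (3*(5 + 5))*(-15) = (3*10)*(-15) = 30*(-15) = -450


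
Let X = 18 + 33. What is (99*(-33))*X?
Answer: -166617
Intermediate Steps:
X = 51
(99*(-33))*X = (99*(-33))*51 = -3267*51 = -166617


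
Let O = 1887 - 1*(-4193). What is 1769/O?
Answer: 1769/6080 ≈ 0.29095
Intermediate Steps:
O = 6080 (O = 1887 + 4193 = 6080)
1769/O = 1769/6080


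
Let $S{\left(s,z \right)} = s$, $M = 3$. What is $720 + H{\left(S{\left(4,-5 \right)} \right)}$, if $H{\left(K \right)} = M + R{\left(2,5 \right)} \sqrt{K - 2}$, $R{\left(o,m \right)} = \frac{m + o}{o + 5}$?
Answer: $723 + \sqrt{2} \approx 724.41$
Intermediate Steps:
$R{\left(o,m \right)} = \frac{m + o}{5 + o}$
$H{\left(K \right)} = 3 + \sqrt{-2 + K}$ ($H{\left(K \right)} = 3 + \frac{5 + 2}{5 + 2} \sqrt{K - 2} = 3 + \frac{1}{7} \cdot 7 \sqrt{-2 + K} = 3 + 1 \sqrt{-2 + K} = 3 + \sqrt{-2 + K}$)
$720 + H{\left(S{\left(4,-5 \right)} \right)} = 720 + \left(3 + \sqrt{-2 + 4}\right) = 720 + \left(3 + \sqrt{2}\right) = 723 + \sqrt{2}$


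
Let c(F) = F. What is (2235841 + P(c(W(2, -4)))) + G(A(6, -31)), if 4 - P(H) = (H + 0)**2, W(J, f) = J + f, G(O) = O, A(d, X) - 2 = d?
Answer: 2235849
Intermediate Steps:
A(d, X) = 2 + d
P(H) = 4 - H**2 (P(H) = 4 - (H + 0)**2 = 4 - H**2)
(2235841 + P(c(W(2, -4)))) + G(A(6, -31)) = (2235841 + (4 - (2 - 4)**2)) + (2 + 6) = (2235841 + (4 - 1*(-2)**2)) + 8 = (2235841 + (4 - 1*4)) + 8 = (2235841 + (4 - 4)) + 8 = (2235841 + 0) + 8 = 2235841 + 8 = 2235849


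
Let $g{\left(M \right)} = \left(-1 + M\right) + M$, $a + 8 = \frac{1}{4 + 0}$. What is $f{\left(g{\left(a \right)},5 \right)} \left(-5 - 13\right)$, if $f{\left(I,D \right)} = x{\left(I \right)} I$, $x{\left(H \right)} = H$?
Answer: $- \frac{9801}{2} \approx -4900.5$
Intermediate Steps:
$a = - \frac{31}{4}$ ($a = -8 + \frac{1}{4 + 0} = -8 + \frac{1}{4} = - \frac{31}{4} \approx -7.75$)
$g{\left(M \right)} = -1 + 2 M$
$f{\left(I,D \right)} = I^{2}$ ($f{\left(I,D \right)} = I I = I^{2}$)
$f{\left(g{\left(a \right)},5 \right)} \left(-5 - 13\right) = \left(-1 + 2 \left(- \frac{31}{4}\right)\right)^{2} \left(-5 - 13\right) = \left(-1 - \frac{31}{2}\right)^{2} \left(-18\right) = \left(- \frac{33}{2}\right)^{2} \left(-18\right) = \frac{1089}{4} \left(-18\right) = - \frac{9801}{2}$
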